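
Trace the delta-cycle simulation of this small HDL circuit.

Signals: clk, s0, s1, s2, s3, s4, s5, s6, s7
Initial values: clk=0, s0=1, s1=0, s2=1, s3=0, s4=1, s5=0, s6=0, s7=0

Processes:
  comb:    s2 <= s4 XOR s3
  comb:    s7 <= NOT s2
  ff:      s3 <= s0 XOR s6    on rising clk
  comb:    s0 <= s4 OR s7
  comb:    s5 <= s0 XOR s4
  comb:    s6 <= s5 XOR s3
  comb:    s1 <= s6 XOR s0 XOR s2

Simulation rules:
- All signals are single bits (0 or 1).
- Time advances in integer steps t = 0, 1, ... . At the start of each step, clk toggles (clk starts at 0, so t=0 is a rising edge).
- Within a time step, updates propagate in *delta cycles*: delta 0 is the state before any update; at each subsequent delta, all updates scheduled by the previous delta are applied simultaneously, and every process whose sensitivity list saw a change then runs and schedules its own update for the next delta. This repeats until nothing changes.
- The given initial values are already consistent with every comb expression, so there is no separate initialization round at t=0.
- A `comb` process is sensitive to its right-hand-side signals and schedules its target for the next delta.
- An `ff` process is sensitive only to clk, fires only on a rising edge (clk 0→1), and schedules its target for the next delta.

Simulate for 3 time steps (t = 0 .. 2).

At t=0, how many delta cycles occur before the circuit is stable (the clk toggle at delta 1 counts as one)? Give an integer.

[bits: s4,clk,s5,s0,s7,s3,s6,s2,s1]
t=0: Δ0=100100010 Δ1=110100010 Δ2=110101010 Δ3=110101100 Δ4=110111100 | 4Δ
t=1: Δ0=110111100 Δ1=100111100 | 1Δ
t=2: Δ0=100111100 Δ1=110111100 Δ2=110110100 Δ3=110110010 Δ4=110100010 | 4Δ

4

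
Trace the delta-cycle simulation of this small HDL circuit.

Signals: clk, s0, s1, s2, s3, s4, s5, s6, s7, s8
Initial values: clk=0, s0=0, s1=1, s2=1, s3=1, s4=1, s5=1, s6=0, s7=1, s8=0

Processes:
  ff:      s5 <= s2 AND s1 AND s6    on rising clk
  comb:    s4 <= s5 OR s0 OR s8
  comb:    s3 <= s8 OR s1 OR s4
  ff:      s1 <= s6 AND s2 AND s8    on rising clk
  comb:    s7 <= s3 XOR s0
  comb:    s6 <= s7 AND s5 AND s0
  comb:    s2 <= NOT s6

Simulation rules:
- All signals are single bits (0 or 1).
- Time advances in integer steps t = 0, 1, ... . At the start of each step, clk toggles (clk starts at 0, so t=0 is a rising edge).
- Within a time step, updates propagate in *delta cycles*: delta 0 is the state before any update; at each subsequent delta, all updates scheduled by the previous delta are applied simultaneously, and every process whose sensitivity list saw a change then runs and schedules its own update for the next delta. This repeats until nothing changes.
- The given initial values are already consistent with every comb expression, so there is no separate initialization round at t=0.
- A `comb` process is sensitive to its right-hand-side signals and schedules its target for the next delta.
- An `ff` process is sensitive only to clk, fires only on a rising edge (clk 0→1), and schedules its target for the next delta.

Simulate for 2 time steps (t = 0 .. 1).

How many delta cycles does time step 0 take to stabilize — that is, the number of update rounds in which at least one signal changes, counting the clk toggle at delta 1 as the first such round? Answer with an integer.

5

[bits: s8,s4,s5,s0,s6,s2,clk,s3,s7,s1]
t=0: Δ0=0110010111 Δ1=0110011111 Δ2=0100011110 Δ3=0000011110 Δ4=0000011010 Δ5=0000011000 | 5Δ
t=1: Δ0=0000011000 Δ1=0000010000 | 1Δ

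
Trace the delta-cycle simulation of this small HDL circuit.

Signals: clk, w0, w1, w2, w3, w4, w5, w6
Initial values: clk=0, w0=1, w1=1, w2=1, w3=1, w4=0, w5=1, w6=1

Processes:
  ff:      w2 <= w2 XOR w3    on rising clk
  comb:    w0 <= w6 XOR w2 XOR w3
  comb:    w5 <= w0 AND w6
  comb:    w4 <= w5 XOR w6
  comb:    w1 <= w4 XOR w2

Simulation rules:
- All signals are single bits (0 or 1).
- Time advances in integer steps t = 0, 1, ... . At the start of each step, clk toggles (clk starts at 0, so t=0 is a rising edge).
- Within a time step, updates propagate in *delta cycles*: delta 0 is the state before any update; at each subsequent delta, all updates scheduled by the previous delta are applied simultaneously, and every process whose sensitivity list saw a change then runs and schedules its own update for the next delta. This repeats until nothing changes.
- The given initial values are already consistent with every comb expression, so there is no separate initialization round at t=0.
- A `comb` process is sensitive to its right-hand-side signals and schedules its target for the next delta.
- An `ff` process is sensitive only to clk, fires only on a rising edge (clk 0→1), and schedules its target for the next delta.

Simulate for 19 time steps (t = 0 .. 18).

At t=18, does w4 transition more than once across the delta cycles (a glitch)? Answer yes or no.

no

[bits: w5,w4,w1,w2,w3,w6,clk,w0]
t=0: Δ0=10111101 Δ1=10111111 Δ2=10101111 Δ3=10001110 Δ4=00001110 Δ5=01001110 Δ6=01101110 | 6Δ
t=1: Δ0=01101110 Δ1=01101100 | 1Δ
t=2: Δ0=01101100 Δ1=01101110 Δ2=01111110 Δ3=01011111 Δ4=11011111 Δ5=10011111 Δ6=10111111 | 6Δ
t=3: Δ0=10111111 Δ1=10111101 | 1Δ
t=4: Δ0=10111101 Δ1=10111111 Δ2=10101111 Δ3=10001110 Δ4=00001110 Δ5=01001110 Δ6=01101110 | 6Δ
t=5: Δ0=01101110 Δ1=01101100 | 1Δ
t=6: Δ0=01101100 Δ1=01101110 Δ2=01111110 Δ3=01011111 Δ4=11011111 Δ5=10011111 Δ6=10111111 | 6Δ
t=7: Δ0=10111111 Δ1=10111101 | 1Δ
t=8: Δ0=10111101 Δ1=10111111 Δ2=10101111 Δ3=10001110 Δ4=00001110 Δ5=01001110 Δ6=01101110 | 6Δ
t=9: Δ0=01101110 Δ1=01101100 | 1Δ
t=10: Δ0=01101100 Δ1=01101110 Δ2=01111110 Δ3=01011111 Δ4=11011111 Δ5=10011111 Δ6=10111111 | 6Δ
t=11: Δ0=10111111 Δ1=10111101 | 1Δ
t=12: Δ0=10111101 Δ1=10111111 Δ2=10101111 Δ3=10001110 Δ4=00001110 Δ5=01001110 Δ6=01101110 | 6Δ
t=13: Δ0=01101110 Δ1=01101100 | 1Δ
t=14: Δ0=01101100 Δ1=01101110 Δ2=01111110 Δ3=01011111 Δ4=11011111 Δ5=10011111 Δ6=10111111 | 6Δ
t=15: Δ0=10111111 Δ1=10111101 | 1Δ
t=16: Δ0=10111101 Δ1=10111111 Δ2=10101111 Δ3=10001110 Δ4=00001110 Δ5=01001110 Δ6=01101110 | 6Δ
t=17: Δ0=01101110 Δ1=01101100 | 1Δ
t=18: Δ0=01101100 Δ1=01101110 Δ2=01111110 Δ3=01011111 Δ4=11011111 Δ5=10011111 Δ6=10111111 | 6Δ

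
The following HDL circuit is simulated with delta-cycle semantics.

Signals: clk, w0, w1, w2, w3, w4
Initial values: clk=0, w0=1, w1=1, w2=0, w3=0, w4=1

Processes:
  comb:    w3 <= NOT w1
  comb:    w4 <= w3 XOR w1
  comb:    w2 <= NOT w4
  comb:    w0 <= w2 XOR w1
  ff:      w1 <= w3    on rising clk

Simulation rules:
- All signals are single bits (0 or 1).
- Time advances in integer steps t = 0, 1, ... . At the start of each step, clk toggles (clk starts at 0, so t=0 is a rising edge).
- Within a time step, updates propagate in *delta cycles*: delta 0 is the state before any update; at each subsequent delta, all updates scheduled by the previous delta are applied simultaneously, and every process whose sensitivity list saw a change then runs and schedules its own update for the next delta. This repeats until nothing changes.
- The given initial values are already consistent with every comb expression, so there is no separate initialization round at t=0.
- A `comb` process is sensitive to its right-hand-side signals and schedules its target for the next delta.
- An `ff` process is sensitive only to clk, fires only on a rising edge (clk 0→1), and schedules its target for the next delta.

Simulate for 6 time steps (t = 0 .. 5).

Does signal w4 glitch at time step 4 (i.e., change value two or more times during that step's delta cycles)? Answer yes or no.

[bits: w1,w0,clk,w4,w3,w2]
t=0: Δ0=110100 Δ1=111100 Δ2=011100 Δ3=001010 Δ4=001111 Δ5=011110 Δ6=001110 | 6Δ
t=1: Δ0=001110 Δ1=000110 | 1Δ
t=2: Δ0=000110 Δ1=001110 Δ2=101110 Δ3=111000 Δ4=111101 Δ5=101100 Δ6=111100 | 6Δ
t=3: Δ0=111100 Δ1=110100 | 1Δ
t=4: Δ0=110100 Δ1=111100 Δ2=011100 Δ3=001010 Δ4=001111 Δ5=011110 Δ6=001110 | 6Δ
t=5: Δ0=001110 Δ1=000110 | 1Δ

yes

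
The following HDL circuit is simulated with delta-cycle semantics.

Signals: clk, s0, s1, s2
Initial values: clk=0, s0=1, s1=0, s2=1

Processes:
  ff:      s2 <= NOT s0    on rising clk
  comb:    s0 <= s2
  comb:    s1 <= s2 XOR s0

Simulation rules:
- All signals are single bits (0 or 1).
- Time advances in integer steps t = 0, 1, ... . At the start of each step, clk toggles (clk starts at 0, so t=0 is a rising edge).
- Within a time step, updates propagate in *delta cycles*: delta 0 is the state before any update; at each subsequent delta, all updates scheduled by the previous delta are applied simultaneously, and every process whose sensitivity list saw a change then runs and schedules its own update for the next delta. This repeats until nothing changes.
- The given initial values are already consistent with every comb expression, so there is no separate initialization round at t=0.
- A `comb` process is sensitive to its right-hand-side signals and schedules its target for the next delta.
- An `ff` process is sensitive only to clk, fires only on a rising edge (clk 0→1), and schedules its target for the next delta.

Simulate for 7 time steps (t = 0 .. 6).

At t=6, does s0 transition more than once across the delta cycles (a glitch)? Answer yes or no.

no

t0.Δ0 clk=0 s0=1 s1=0 s2=1
t0.Δ1 clk=1 s0=1 s1=0 s2=1
t0.Δ2 clk=1 s0=1 s1=0 s2=0
t0.Δ3 clk=1 s0=0 s1=1 s2=0
t0.Δ4 clk=1 s0=0 s1=0 s2=0
t1.Δ0 clk=1 s0=0 s1=0 s2=0
t1.Δ1 clk=0 s0=0 s1=0 s2=0
t2.Δ0 clk=0 s0=0 s1=0 s2=0
t2.Δ1 clk=1 s0=0 s1=0 s2=0
t2.Δ2 clk=1 s0=0 s1=0 s2=1
t2.Δ3 clk=1 s0=1 s1=1 s2=1
t2.Δ4 clk=1 s0=1 s1=0 s2=1
t3.Δ0 clk=1 s0=1 s1=0 s2=1
t3.Δ1 clk=0 s0=1 s1=0 s2=1
t4.Δ0 clk=0 s0=1 s1=0 s2=1
t4.Δ1 clk=1 s0=1 s1=0 s2=1
t4.Δ2 clk=1 s0=1 s1=0 s2=0
t4.Δ3 clk=1 s0=0 s1=1 s2=0
t4.Δ4 clk=1 s0=0 s1=0 s2=0
t5.Δ0 clk=1 s0=0 s1=0 s2=0
t5.Δ1 clk=0 s0=0 s1=0 s2=0
t6.Δ0 clk=0 s0=0 s1=0 s2=0
t6.Δ1 clk=1 s0=0 s1=0 s2=0
t6.Δ2 clk=1 s0=0 s1=0 s2=1
t6.Δ3 clk=1 s0=1 s1=1 s2=1
t6.Δ4 clk=1 s0=1 s1=0 s2=1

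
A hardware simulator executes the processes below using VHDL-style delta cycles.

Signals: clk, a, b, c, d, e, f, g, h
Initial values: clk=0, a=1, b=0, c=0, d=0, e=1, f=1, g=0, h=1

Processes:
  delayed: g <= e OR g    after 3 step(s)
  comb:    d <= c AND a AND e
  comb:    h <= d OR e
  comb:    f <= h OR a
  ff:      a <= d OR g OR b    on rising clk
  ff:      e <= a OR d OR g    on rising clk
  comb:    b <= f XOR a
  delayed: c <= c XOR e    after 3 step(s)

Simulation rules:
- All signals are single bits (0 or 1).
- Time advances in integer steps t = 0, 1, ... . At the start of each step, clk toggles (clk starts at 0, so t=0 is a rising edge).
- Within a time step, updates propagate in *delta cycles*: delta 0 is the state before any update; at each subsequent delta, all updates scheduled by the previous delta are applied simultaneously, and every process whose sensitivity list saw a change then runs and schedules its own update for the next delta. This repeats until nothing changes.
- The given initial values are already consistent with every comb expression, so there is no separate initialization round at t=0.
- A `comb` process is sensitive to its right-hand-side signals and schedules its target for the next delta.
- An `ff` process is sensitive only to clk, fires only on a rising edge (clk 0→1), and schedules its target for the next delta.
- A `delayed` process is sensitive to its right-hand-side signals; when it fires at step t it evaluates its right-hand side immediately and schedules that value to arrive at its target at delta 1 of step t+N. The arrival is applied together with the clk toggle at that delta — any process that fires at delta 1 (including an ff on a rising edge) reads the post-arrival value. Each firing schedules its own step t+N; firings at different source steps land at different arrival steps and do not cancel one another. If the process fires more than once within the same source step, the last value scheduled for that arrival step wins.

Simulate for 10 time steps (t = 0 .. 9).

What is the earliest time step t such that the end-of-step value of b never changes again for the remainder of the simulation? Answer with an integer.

6

t=0 Δ0: g=0 b=0 d=0 a=1 c=0 e=1 clk=0 h=1 f=1
  Δ1: clk:0→1
  Δ2: a:1→0
  Δ3: b:0→1
  (3Δ to stable)
t=1 Δ0: g=0 b=1 d=0 a=0 c=0 e=1 clk=1 h=1 f=1
  Δ1: clk:1→0
  (1Δ to stable)
t=2 Δ0: g=0 b=1 d=0 a=0 c=0 e=1 clk=0 h=1 f=1
  Δ1: clk:0→1
  Δ2: a:0→1, e:1→0
  Δ3: b:1→0, h:1→0
  (3Δ to stable)
t=3 Δ0: g=0 b=0 d=0 a=1 c=0 e=0 clk=1 h=0 f=1
  Δ1: clk:1→0
  (1Δ to stable)
t=4 Δ0: g=0 b=0 d=0 a=1 c=0 e=0 clk=0 h=0 f=1
  Δ1: clk:0→1
  Δ2: a:1→0, e:0→1
  Δ3: b:0→1, h:0→1, f:1→0
  Δ4: b:1→0, f:0→1
  Δ5: b:0→1
  (5Δ to stable)
t=5 Δ0: g=0 b=1 d=0 a=0 c=0 e=1 clk=1 h=1 f=1
  Δ1: clk:1→0
  (1Δ to stable)
t=6 Δ0: g=0 b=1 d=0 a=0 c=0 e=1 clk=0 h=1 f=1
  Δ1: clk:0→1
  Δ2: a:0→1, e:1→0
  Δ3: b:1→0, h:1→0
  (3Δ to stable)
t=7 Δ0: g=0 b=0 d=0 a=1 c=0 e=0 clk=1 h=0 f=1
  Δ1: g:0→1, c:0→1, clk:1→0
  (1Δ to stable)
t=8 Δ0: g=1 b=0 d=0 a=1 c=1 e=0 clk=0 h=0 f=1
  Δ1: clk:0→1
  Δ2: e:0→1
  Δ3: d:0→1, h:0→1
  (3Δ to stable)
t=9 Δ0: g=1 b=0 d=1 a=1 c=1 e=1 clk=1 h=1 f=1
  Δ1: g:1→0, c:1→0, clk:1→0
  Δ2: d:1→0
  (2Δ to stable)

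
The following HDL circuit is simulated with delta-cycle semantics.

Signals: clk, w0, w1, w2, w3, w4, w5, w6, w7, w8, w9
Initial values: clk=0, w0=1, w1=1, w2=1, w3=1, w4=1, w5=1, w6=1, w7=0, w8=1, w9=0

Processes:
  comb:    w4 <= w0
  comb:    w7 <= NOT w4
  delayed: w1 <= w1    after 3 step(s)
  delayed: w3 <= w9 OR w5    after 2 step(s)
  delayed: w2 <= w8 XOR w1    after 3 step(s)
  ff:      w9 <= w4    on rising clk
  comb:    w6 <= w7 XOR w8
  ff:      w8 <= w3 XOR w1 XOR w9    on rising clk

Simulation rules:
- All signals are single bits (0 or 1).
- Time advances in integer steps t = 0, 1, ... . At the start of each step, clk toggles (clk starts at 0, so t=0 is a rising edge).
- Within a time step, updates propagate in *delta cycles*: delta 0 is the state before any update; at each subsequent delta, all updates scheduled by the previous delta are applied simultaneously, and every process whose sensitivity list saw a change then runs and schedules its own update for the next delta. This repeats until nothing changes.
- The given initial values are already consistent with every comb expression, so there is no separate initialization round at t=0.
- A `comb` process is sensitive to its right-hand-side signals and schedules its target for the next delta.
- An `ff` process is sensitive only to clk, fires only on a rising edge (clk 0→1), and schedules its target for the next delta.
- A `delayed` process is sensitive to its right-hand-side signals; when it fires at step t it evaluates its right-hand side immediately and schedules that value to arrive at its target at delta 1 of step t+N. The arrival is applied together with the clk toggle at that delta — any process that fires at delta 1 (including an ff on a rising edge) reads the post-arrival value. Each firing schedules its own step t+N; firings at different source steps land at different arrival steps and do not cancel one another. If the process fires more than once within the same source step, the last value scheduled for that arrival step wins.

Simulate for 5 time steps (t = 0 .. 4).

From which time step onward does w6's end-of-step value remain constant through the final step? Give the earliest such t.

t=0 Δ0: w1=1 clk=0 w7=0 w3=1 w4=1 w8=1 w0=1 w2=1 w5=1 w6=1 w9=0
  Δ1: clk:0→1
  Δ2: w8:1→0, w9:0→1
  Δ3: w6:1→0
  (3Δ to stable)
t=1 Δ0: w1=1 clk=1 w7=0 w3=1 w4=1 w8=0 w0=1 w2=1 w5=1 w6=0 w9=1
  Δ1: clk:1→0
  (1Δ to stable)
t=2 Δ0: w1=1 clk=0 w7=0 w3=1 w4=1 w8=0 w0=1 w2=1 w5=1 w6=0 w9=1
  Δ1: clk:0→1
  Δ2: w8:0→1
  Δ3: w6:0→1
  (3Δ to stable)
t=3 Δ0: w1=1 clk=1 w7=0 w3=1 w4=1 w8=1 w0=1 w2=1 w5=1 w6=1 w9=1
  Δ1: clk:1→0
  (1Δ to stable)
t=4 Δ0: w1=1 clk=0 w7=0 w3=1 w4=1 w8=1 w0=1 w2=1 w5=1 w6=1 w9=1
  Δ1: clk:0→1
  (1Δ to stable)

2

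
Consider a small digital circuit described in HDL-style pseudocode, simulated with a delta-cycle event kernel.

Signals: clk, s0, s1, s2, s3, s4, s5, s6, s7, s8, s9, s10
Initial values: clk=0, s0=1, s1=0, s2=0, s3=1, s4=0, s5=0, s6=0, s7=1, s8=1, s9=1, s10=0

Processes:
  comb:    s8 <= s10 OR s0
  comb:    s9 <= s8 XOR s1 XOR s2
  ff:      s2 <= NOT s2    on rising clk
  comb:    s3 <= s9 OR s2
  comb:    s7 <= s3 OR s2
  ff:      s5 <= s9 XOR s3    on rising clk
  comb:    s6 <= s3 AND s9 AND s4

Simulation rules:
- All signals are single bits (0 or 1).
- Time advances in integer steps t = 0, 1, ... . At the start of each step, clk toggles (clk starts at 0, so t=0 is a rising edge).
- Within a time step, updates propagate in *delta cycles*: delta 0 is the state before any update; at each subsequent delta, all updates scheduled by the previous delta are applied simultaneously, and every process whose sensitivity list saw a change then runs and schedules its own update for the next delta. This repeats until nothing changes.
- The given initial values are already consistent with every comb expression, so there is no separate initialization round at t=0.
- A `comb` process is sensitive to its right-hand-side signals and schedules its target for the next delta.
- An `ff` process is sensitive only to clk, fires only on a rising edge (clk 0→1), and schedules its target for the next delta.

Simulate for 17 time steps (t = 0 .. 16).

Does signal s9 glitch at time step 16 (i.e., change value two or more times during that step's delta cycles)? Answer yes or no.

no

[bits: s9,s0,s2,s3,s8,s5,s4,clk,s1,s6,s7,s10]
t=0: Δ0=110110000010 Δ1=110110010010 Δ2=111110010010 Δ3=011110010010 | 3Δ
t=1: Δ0=011110010010 Δ1=011110000010 | 1Δ
t=2: Δ0=011110000010 Δ1=011110010010 Δ2=010111010010 Δ3=110011010010 Δ4=110111010000 Δ5=110111010010 | 5Δ
t=3: Δ0=110111010010 Δ1=110111000010 | 1Δ
t=4: Δ0=110111000010 Δ1=110111010010 Δ2=111110010010 Δ3=011110010010 | 3Δ
t=5: Δ0=011110010010 Δ1=011110000010 | 1Δ
t=6: Δ0=011110000010 Δ1=011110010010 Δ2=010111010010 Δ3=110011010010 Δ4=110111010000 Δ5=110111010010 | 5Δ
t=7: Δ0=110111010010 Δ1=110111000010 | 1Δ
t=8: Δ0=110111000010 Δ1=110111010010 Δ2=111110010010 Δ3=011110010010 | 3Δ
t=9: Δ0=011110010010 Δ1=011110000010 | 1Δ
t=10: Δ0=011110000010 Δ1=011110010010 Δ2=010111010010 Δ3=110011010010 Δ4=110111010000 Δ5=110111010010 | 5Δ
t=11: Δ0=110111010010 Δ1=110111000010 | 1Δ
t=12: Δ0=110111000010 Δ1=110111010010 Δ2=111110010010 Δ3=011110010010 | 3Δ
t=13: Δ0=011110010010 Δ1=011110000010 | 1Δ
t=14: Δ0=011110000010 Δ1=011110010010 Δ2=010111010010 Δ3=110011010010 Δ4=110111010000 Δ5=110111010010 | 5Δ
t=15: Δ0=110111010010 Δ1=110111000010 | 1Δ
t=16: Δ0=110111000010 Δ1=110111010010 Δ2=111110010010 Δ3=011110010010 | 3Δ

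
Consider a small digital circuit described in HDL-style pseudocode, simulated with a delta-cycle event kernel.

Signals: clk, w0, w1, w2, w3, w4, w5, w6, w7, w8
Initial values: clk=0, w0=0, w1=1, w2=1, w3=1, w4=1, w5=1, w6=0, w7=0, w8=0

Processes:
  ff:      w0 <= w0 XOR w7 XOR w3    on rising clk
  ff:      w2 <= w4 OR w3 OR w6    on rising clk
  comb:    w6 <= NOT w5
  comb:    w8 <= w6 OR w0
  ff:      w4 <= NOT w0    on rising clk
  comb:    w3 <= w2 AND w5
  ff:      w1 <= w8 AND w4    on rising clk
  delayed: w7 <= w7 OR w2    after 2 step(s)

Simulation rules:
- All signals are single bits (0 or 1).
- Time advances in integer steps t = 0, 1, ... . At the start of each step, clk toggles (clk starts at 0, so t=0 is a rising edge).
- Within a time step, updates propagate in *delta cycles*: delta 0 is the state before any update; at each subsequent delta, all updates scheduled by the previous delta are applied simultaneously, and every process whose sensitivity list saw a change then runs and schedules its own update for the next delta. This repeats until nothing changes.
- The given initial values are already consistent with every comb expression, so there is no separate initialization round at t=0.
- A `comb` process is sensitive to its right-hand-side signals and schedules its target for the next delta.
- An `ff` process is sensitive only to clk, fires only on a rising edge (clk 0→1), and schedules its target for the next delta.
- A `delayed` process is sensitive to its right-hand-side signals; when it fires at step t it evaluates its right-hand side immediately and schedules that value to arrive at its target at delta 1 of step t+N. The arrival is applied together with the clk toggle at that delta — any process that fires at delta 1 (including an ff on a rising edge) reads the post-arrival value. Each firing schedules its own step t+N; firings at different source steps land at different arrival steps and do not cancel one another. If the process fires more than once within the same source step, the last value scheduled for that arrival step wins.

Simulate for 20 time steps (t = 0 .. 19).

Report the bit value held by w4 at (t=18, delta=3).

0

t0.Δ0 clk=0 w8=0 w5=1 w3=1 w2=1 w0=0 w4=1 w6=0 w7=0 w1=1
t0.Δ1 clk=1 w8=0 w5=1 w3=1 w2=1 w0=0 w4=1 w6=0 w7=0 w1=1
t0.Δ2 clk=1 w8=0 w5=1 w3=1 w2=1 w0=1 w4=1 w6=0 w7=0 w1=0
t0.Δ3 clk=1 w8=1 w5=1 w3=1 w2=1 w0=1 w4=1 w6=0 w7=0 w1=0
t1.Δ0 clk=1 w8=1 w5=1 w3=1 w2=1 w0=1 w4=1 w6=0 w7=0 w1=0
t1.Δ1 clk=0 w8=1 w5=1 w3=1 w2=1 w0=1 w4=1 w6=0 w7=0 w1=0
t2.Δ0 clk=0 w8=1 w5=1 w3=1 w2=1 w0=1 w4=1 w6=0 w7=0 w1=0
t2.Δ1 clk=1 w8=1 w5=1 w3=1 w2=1 w0=1 w4=1 w6=0 w7=0 w1=0
t2.Δ2 clk=1 w8=1 w5=1 w3=1 w2=1 w0=0 w4=0 w6=0 w7=0 w1=1
t2.Δ3 clk=1 w8=0 w5=1 w3=1 w2=1 w0=0 w4=0 w6=0 w7=0 w1=1
t3.Δ0 clk=1 w8=0 w5=1 w3=1 w2=1 w0=0 w4=0 w6=0 w7=0 w1=1
t3.Δ1 clk=0 w8=0 w5=1 w3=1 w2=1 w0=0 w4=0 w6=0 w7=0 w1=1
t4.Δ0 clk=0 w8=0 w5=1 w3=1 w2=1 w0=0 w4=0 w6=0 w7=0 w1=1
t4.Δ1 clk=1 w8=0 w5=1 w3=1 w2=1 w0=0 w4=0 w6=0 w7=0 w1=1
t4.Δ2 clk=1 w8=0 w5=1 w3=1 w2=1 w0=1 w4=1 w6=0 w7=0 w1=0
t4.Δ3 clk=1 w8=1 w5=1 w3=1 w2=1 w0=1 w4=1 w6=0 w7=0 w1=0
t5.Δ0 clk=1 w8=1 w5=1 w3=1 w2=1 w0=1 w4=1 w6=0 w7=0 w1=0
t5.Δ1 clk=0 w8=1 w5=1 w3=1 w2=1 w0=1 w4=1 w6=0 w7=0 w1=0
t6.Δ0 clk=0 w8=1 w5=1 w3=1 w2=1 w0=1 w4=1 w6=0 w7=0 w1=0
t6.Δ1 clk=1 w8=1 w5=1 w3=1 w2=1 w0=1 w4=1 w6=0 w7=0 w1=0
t6.Δ2 clk=1 w8=1 w5=1 w3=1 w2=1 w0=0 w4=0 w6=0 w7=0 w1=1
t6.Δ3 clk=1 w8=0 w5=1 w3=1 w2=1 w0=0 w4=0 w6=0 w7=0 w1=1
t7.Δ0 clk=1 w8=0 w5=1 w3=1 w2=1 w0=0 w4=0 w6=0 w7=0 w1=1
t7.Δ1 clk=0 w8=0 w5=1 w3=1 w2=1 w0=0 w4=0 w6=0 w7=0 w1=1
t8.Δ0 clk=0 w8=0 w5=1 w3=1 w2=1 w0=0 w4=0 w6=0 w7=0 w1=1
t8.Δ1 clk=1 w8=0 w5=1 w3=1 w2=1 w0=0 w4=0 w6=0 w7=0 w1=1
t8.Δ2 clk=1 w8=0 w5=1 w3=1 w2=1 w0=1 w4=1 w6=0 w7=0 w1=0
t8.Δ3 clk=1 w8=1 w5=1 w3=1 w2=1 w0=1 w4=1 w6=0 w7=0 w1=0
t9.Δ0 clk=1 w8=1 w5=1 w3=1 w2=1 w0=1 w4=1 w6=0 w7=0 w1=0
t9.Δ1 clk=0 w8=1 w5=1 w3=1 w2=1 w0=1 w4=1 w6=0 w7=0 w1=0
t10.Δ0 clk=0 w8=1 w5=1 w3=1 w2=1 w0=1 w4=1 w6=0 w7=0 w1=0
t10.Δ1 clk=1 w8=1 w5=1 w3=1 w2=1 w0=1 w4=1 w6=0 w7=0 w1=0
t10.Δ2 clk=1 w8=1 w5=1 w3=1 w2=1 w0=0 w4=0 w6=0 w7=0 w1=1
t10.Δ3 clk=1 w8=0 w5=1 w3=1 w2=1 w0=0 w4=0 w6=0 w7=0 w1=1
t11.Δ0 clk=1 w8=0 w5=1 w3=1 w2=1 w0=0 w4=0 w6=0 w7=0 w1=1
t11.Δ1 clk=0 w8=0 w5=1 w3=1 w2=1 w0=0 w4=0 w6=0 w7=0 w1=1
t12.Δ0 clk=0 w8=0 w5=1 w3=1 w2=1 w0=0 w4=0 w6=0 w7=0 w1=1
t12.Δ1 clk=1 w8=0 w5=1 w3=1 w2=1 w0=0 w4=0 w6=0 w7=0 w1=1
t12.Δ2 clk=1 w8=0 w5=1 w3=1 w2=1 w0=1 w4=1 w6=0 w7=0 w1=0
t12.Δ3 clk=1 w8=1 w5=1 w3=1 w2=1 w0=1 w4=1 w6=0 w7=0 w1=0
t13.Δ0 clk=1 w8=1 w5=1 w3=1 w2=1 w0=1 w4=1 w6=0 w7=0 w1=0
t13.Δ1 clk=0 w8=1 w5=1 w3=1 w2=1 w0=1 w4=1 w6=0 w7=0 w1=0
t14.Δ0 clk=0 w8=1 w5=1 w3=1 w2=1 w0=1 w4=1 w6=0 w7=0 w1=0
t14.Δ1 clk=1 w8=1 w5=1 w3=1 w2=1 w0=1 w4=1 w6=0 w7=0 w1=0
t14.Δ2 clk=1 w8=1 w5=1 w3=1 w2=1 w0=0 w4=0 w6=0 w7=0 w1=1
t14.Δ3 clk=1 w8=0 w5=1 w3=1 w2=1 w0=0 w4=0 w6=0 w7=0 w1=1
t15.Δ0 clk=1 w8=0 w5=1 w3=1 w2=1 w0=0 w4=0 w6=0 w7=0 w1=1
t15.Δ1 clk=0 w8=0 w5=1 w3=1 w2=1 w0=0 w4=0 w6=0 w7=0 w1=1
t16.Δ0 clk=0 w8=0 w5=1 w3=1 w2=1 w0=0 w4=0 w6=0 w7=0 w1=1
t16.Δ1 clk=1 w8=0 w5=1 w3=1 w2=1 w0=0 w4=0 w6=0 w7=0 w1=1
t16.Δ2 clk=1 w8=0 w5=1 w3=1 w2=1 w0=1 w4=1 w6=0 w7=0 w1=0
t16.Δ3 clk=1 w8=1 w5=1 w3=1 w2=1 w0=1 w4=1 w6=0 w7=0 w1=0
t17.Δ0 clk=1 w8=1 w5=1 w3=1 w2=1 w0=1 w4=1 w6=0 w7=0 w1=0
t17.Δ1 clk=0 w8=1 w5=1 w3=1 w2=1 w0=1 w4=1 w6=0 w7=0 w1=0
t18.Δ0 clk=0 w8=1 w5=1 w3=1 w2=1 w0=1 w4=1 w6=0 w7=0 w1=0
t18.Δ1 clk=1 w8=1 w5=1 w3=1 w2=1 w0=1 w4=1 w6=0 w7=0 w1=0
t18.Δ2 clk=1 w8=1 w5=1 w3=1 w2=1 w0=0 w4=0 w6=0 w7=0 w1=1
t18.Δ3 clk=1 w8=0 w5=1 w3=1 w2=1 w0=0 w4=0 w6=0 w7=0 w1=1
t19.Δ0 clk=1 w8=0 w5=1 w3=1 w2=1 w0=0 w4=0 w6=0 w7=0 w1=1
t19.Δ1 clk=0 w8=0 w5=1 w3=1 w2=1 w0=0 w4=0 w6=0 w7=0 w1=1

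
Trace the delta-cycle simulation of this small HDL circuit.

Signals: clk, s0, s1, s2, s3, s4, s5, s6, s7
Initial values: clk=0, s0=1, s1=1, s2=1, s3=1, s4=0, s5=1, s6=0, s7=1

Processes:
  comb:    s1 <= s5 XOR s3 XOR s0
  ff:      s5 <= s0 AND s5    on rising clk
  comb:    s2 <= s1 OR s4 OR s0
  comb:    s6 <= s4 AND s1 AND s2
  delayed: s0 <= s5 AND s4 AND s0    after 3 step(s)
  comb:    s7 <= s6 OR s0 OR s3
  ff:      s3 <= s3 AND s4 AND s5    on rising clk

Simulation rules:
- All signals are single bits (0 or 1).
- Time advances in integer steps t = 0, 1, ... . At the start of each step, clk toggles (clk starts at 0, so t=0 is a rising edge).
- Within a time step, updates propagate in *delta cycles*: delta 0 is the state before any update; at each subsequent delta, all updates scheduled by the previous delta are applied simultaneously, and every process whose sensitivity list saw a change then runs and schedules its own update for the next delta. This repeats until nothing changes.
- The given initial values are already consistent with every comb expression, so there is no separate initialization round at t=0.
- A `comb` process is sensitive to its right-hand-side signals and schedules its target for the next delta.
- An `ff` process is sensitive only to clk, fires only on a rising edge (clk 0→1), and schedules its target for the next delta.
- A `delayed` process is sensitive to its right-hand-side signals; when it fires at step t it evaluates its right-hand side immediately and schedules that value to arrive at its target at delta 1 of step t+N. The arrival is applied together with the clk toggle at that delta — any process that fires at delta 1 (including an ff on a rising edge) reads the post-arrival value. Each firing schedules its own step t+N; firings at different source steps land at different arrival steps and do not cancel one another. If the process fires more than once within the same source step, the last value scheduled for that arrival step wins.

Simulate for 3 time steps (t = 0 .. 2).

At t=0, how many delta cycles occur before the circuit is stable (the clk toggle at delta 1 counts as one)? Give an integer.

[bits: s5,s6,s7,s2,s0,clk,s4,s1,s3]
t=0: Δ0=101110011 Δ1=101111011 Δ2=101111010 Δ3=101111000 | 3Δ
t=1: Δ0=101111000 Δ1=101110000 | 1Δ
t=2: Δ0=101110000 Δ1=101111000 | 1Δ

3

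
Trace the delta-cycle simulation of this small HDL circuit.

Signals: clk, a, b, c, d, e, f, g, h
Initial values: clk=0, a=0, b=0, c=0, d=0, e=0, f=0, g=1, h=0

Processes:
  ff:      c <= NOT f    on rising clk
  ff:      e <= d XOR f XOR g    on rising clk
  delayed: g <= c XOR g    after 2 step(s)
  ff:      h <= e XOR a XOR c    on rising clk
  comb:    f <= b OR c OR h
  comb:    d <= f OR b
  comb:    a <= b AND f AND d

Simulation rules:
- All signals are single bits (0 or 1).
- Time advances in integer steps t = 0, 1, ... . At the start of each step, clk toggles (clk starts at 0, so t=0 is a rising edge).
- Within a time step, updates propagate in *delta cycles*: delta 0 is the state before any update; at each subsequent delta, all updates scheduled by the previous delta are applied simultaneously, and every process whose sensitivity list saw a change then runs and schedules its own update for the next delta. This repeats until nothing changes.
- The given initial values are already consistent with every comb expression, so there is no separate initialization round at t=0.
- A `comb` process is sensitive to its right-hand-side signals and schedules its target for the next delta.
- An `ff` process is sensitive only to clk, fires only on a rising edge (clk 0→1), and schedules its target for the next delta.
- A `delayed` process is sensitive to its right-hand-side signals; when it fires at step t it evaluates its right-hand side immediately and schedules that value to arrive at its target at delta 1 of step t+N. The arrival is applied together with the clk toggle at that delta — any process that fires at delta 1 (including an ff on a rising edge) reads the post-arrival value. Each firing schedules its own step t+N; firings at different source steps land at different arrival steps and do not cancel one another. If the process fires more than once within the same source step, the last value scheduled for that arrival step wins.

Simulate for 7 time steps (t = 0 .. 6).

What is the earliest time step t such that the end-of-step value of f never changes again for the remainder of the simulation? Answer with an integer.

t=0 Δ0: c=0 f=0 g=1 clk=0 a=0 e=0 d=0 h=0 b=0
  Δ1: clk:0→1
  Δ2: c:0→1, e:0→1
  Δ3: f:0→1
  Δ4: d:0→1
  (4Δ to stable)
t=1 Δ0: c=1 f=1 g=1 clk=1 a=0 e=1 d=1 h=0 b=0
  Δ1: clk:1→0
  (1Δ to stable)
t=2 Δ0: c=1 f=1 g=1 clk=0 a=0 e=1 d=1 h=0 b=0
  Δ1: g:1→0, clk:0→1
  Δ2: c:1→0, e:1→0
  Δ3: f:1→0
  Δ4: d:1→0
  (4Δ to stable)
t=3 Δ0: c=0 f=0 g=0 clk=1 a=0 e=0 d=0 h=0 b=0
  Δ1: clk:1→0
  (1Δ to stable)
t=4 Δ0: c=0 f=0 g=0 clk=0 a=0 e=0 d=0 h=0 b=0
  Δ1: clk:0→1
  Δ2: c:0→1
  Δ3: f:0→1
  Δ4: d:0→1
  (4Δ to stable)
t=5 Δ0: c=1 f=1 g=0 clk=1 a=0 e=0 d=1 h=0 b=0
  Δ1: clk:1→0
  (1Δ to stable)
t=6 Δ0: c=1 f=1 g=0 clk=0 a=0 e=0 d=1 h=0 b=0
  Δ1: g:0→1, clk:0→1
  Δ2: c:1→0, e:0→1, h:0→1
  (2Δ to stable)

4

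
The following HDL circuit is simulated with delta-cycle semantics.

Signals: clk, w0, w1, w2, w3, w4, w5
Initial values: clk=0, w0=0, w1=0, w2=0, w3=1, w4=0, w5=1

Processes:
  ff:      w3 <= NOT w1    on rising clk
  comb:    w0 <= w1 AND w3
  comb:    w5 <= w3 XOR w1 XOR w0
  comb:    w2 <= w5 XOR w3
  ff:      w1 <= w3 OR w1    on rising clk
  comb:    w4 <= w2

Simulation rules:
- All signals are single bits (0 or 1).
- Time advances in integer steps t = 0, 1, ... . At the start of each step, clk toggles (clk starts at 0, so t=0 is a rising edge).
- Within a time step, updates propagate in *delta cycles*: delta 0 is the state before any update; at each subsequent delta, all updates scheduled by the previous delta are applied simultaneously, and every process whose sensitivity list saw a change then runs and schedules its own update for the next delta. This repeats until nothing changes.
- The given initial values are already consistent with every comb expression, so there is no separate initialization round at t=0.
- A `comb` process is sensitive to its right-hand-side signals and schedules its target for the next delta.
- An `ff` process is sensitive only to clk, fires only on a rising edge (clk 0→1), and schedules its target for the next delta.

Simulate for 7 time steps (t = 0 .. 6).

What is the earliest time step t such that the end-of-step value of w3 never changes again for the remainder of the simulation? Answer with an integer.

t=0 Δ0: w3=1 w0=0 w5=1 w2=0 w4=0 w1=0 clk=0
  Δ1: clk:0→1
  Δ2: w1:0→1
  Δ3: w0:0→1, w5:1→0
  Δ4: w5:0→1, w2:0→1
  Δ5: w2:1→0, w4:0→1
  Δ6: w4:1→0
  (6Δ to stable)
t=1 Δ0: w3=1 w0=1 w5=1 w2=0 w4=0 w1=1 clk=1
  Δ1: clk:1→0
  (1Δ to stable)
t=2 Δ0: w3=1 w0=1 w5=1 w2=0 w4=0 w1=1 clk=0
  Δ1: clk:0→1
  Δ2: w3:1→0
  Δ3: w0:1→0, w5:1→0, w2:0→1
  Δ4: w5:0→1, w2:1→0, w4:0→1
  Δ5: w2:0→1, w4:1→0
  Δ6: w4:0→1
  (6Δ to stable)
t=3 Δ0: w3=0 w0=0 w5=1 w2=1 w4=1 w1=1 clk=1
  Δ1: clk:1→0
  (1Δ to stable)
t=4 Δ0: w3=0 w0=0 w5=1 w2=1 w4=1 w1=1 clk=0
  Δ1: clk:0→1
  (1Δ to stable)
t=5 Δ0: w3=0 w0=0 w5=1 w2=1 w4=1 w1=1 clk=1
  Δ1: clk:1→0
  (1Δ to stable)
t=6 Δ0: w3=0 w0=0 w5=1 w2=1 w4=1 w1=1 clk=0
  Δ1: clk:0→1
  (1Δ to stable)

2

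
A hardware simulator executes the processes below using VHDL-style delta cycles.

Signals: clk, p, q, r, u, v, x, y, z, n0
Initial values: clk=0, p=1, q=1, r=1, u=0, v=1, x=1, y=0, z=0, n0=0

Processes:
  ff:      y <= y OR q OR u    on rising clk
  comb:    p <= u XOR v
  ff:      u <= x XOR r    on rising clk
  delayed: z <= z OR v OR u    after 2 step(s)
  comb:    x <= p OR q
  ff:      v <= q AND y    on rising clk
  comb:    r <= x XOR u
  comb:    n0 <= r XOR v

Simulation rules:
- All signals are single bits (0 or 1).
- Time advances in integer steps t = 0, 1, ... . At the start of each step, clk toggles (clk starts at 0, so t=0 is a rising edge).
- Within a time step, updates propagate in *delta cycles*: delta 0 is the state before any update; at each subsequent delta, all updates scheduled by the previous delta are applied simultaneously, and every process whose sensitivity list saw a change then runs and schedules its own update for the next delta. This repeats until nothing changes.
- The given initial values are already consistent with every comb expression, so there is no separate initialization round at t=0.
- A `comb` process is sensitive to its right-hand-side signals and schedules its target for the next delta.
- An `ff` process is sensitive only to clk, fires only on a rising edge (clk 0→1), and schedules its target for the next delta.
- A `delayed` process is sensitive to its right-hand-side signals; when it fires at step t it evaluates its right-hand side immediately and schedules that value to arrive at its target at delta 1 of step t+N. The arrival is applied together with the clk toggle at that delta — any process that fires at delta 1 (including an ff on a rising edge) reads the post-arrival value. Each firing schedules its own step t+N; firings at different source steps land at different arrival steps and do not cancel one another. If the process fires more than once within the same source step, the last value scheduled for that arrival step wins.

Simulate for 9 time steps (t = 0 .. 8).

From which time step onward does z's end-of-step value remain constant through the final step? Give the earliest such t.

[bits: x,z,v,n0,u,y,r,p,clk,q]
t=0: Δ0=1010001101 Δ1=1010001111 Δ2=1000011111 Δ3=1001011011 | 3Δ
t=1: Δ0=1001011011 Δ1=1001011001 | 1Δ
t=2: Δ0=1001011001 Δ1=1001011011 Δ2=1011011011 Δ3=1010011111 | 3Δ
t=3: Δ0=1010011111 Δ1=1010011101 | 1Δ
t=4: Δ0=1010011101 Δ1=1110011111 | 1Δ
t=5: Δ0=1110011111 Δ1=1110011101 | 1Δ
t=6: Δ0=1110011101 Δ1=1110011111 | 1Δ
t=7: Δ0=1110011111 Δ1=1110011101 | 1Δ
t=8: Δ0=1110011101 Δ1=1110011111 | 1Δ

4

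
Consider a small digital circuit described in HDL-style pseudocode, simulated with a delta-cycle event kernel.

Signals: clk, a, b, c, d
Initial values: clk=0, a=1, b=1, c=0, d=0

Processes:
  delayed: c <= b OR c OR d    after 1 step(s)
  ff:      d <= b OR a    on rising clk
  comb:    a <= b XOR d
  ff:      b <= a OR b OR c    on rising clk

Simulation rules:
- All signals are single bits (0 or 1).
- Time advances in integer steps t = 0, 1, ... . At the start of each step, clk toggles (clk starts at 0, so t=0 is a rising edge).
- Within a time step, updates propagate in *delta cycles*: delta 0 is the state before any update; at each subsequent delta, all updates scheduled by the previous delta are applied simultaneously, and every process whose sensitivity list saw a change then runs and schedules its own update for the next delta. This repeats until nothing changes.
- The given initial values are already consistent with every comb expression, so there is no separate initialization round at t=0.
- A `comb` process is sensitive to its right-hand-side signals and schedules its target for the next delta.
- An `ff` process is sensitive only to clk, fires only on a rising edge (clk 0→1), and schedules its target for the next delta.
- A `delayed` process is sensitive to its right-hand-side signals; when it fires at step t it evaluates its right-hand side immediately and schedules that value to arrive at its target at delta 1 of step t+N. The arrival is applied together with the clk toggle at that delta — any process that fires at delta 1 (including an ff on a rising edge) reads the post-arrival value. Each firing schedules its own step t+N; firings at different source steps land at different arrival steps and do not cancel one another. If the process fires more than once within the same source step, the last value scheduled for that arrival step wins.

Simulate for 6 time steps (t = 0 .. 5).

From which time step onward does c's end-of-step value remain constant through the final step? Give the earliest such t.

1

t0.Δ0 clk=0 a=1 d=0 c=0 b=1
t0.Δ1 clk=1 a=1 d=0 c=0 b=1
t0.Δ2 clk=1 a=1 d=1 c=0 b=1
t0.Δ3 clk=1 a=0 d=1 c=0 b=1
t1.Δ0 clk=1 a=0 d=1 c=0 b=1
t1.Δ1 clk=0 a=0 d=1 c=1 b=1
t2.Δ0 clk=0 a=0 d=1 c=1 b=1
t2.Δ1 clk=1 a=0 d=1 c=1 b=1
t3.Δ0 clk=1 a=0 d=1 c=1 b=1
t3.Δ1 clk=0 a=0 d=1 c=1 b=1
t4.Δ0 clk=0 a=0 d=1 c=1 b=1
t4.Δ1 clk=1 a=0 d=1 c=1 b=1
t5.Δ0 clk=1 a=0 d=1 c=1 b=1
t5.Δ1 clk=0 a=0 d=1 c=1 b=1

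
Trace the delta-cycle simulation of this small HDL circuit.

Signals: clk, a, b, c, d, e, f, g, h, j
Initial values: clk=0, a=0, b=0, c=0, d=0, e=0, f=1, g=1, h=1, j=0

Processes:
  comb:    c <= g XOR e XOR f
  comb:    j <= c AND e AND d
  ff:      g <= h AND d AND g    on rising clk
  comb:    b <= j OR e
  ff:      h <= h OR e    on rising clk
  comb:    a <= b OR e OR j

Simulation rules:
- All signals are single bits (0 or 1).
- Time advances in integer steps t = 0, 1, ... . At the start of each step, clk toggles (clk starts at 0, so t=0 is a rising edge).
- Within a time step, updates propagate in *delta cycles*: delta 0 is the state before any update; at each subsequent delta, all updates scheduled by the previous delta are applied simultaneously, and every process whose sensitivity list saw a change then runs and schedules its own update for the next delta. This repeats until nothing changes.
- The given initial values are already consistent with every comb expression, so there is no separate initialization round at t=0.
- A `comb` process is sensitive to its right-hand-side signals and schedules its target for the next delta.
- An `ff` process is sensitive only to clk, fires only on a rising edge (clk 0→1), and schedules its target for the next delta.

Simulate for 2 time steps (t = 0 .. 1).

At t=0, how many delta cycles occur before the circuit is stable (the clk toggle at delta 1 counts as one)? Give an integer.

3

[bits: a,clk,f,h,b,g,c,e,d,j]
t=0: Δ0=0011010000 Δ1=0111010000 Δ2=0111000000 Δ3=0111001000 | 3Δ
t=1: Δ0=0111001000 Δ1=0011001000 | 1Δ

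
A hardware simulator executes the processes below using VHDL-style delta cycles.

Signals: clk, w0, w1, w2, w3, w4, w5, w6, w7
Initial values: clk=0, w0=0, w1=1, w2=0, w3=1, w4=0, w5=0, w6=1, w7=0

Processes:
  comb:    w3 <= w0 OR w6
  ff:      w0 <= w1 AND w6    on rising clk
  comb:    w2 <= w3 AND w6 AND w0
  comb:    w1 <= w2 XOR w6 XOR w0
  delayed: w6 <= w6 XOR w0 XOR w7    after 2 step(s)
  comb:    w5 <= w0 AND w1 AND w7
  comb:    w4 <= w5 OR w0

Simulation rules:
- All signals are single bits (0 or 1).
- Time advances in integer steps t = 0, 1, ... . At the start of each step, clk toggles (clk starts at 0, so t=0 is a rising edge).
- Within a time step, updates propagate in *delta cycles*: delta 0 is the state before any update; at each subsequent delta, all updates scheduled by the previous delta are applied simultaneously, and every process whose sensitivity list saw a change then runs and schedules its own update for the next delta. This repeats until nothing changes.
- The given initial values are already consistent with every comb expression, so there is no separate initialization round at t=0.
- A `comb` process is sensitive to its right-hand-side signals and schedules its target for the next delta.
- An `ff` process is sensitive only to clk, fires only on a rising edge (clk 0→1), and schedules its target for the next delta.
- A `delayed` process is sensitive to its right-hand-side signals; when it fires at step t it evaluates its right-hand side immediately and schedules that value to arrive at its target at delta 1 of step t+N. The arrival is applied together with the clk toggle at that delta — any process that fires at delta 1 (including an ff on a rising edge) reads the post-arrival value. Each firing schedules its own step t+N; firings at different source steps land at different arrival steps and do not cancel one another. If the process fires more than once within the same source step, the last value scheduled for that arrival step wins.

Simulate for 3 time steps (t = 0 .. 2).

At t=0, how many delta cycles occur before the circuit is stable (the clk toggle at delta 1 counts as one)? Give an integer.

4

[bits: w3,w2,w7,clk,w0,w4,w5,w6,w1]
t=0: Δ0=100000011 Δ1=100100011 Δ2=100110011 Δ3=110111010 Δ4=110111011 | 4Δ
t=1: Δ0=110111011 Δ1=110011011 | 1Δ
t=2: Δ0=110011011 Δ1=110111001 Δ2=100101000 Δ3=000100000 | 3Δ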